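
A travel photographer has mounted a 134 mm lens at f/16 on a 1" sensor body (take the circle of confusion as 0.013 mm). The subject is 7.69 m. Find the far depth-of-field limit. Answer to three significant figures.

Hyperfocal distance H = f²/(N·c) + f = 134²/(16 × 0.013) + 134 = 17956/0.208 + 134 ≈ 86460.9 mm ≈ 86.46 m.
Far limit Df = s·(H − f)/(H − s) = 7690 × (86460.9 − 134) / (86460.9 − 7690) = 7690 × 86326.9 / 78770.9 ≈ 8427.7 mm ≈ 8.43 m.

8.43 m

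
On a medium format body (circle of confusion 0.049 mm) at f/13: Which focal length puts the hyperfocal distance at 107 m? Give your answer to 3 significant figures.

261 mm

From H = f²/(N·c) + f, with f ≪ H: f ≈ √(H·N·c) = √(107000 × 13 × 0.049) = √68159 ≈ 261.1 mm.
The +f correction barely moves this — solving exactly, f² + N·c·f − N·c·H = 0 ⇒ f = (−N·c + √((N·c)² + 4·N·c·H))/2 = (−0.637 + √272636)/2 ≈ 260.75 mm, so f ≈ 261 mm.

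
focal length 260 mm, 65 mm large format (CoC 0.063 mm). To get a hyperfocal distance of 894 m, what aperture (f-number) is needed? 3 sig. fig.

Rearrange H = f²/(N·c) + f for N: N = f² / ((H − f)·c).
N = 260² / ((894000 − 260) × 0.063) = 67600 / 56306 ≈ 1.20.

f/1.20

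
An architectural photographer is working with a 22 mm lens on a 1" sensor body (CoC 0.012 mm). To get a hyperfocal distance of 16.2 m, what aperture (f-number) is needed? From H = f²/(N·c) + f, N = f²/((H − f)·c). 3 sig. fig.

Rearrange H = f²/(N·c) + f for N: N = f² / ((H − f)·c).
N = 22² / ((16200 − 22) × 0.012) = 484 / 194.1 ≈ 2.49.

f/2.49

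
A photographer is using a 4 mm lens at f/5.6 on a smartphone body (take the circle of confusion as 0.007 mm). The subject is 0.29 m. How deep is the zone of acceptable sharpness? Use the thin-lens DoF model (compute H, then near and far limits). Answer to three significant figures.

Hyperfocal distance H = f²/(N·c) + f = 4²/(5.6 × 0.007) + 4 = 16/0.0392 + 4 ≈ 412.2 mm ≈ 0.412 m.
Near limit Dn = s·(H − f)/(H + s − 2f) = 290 × (412.2 − 4) / (412.2 + 290 − 2 × 4) = 290 × 408.2 / 694.2 ≈ 170.52 mm.
Far limit Df = s·(H − f)/(H − s) = 290 × (412.2 − 4) / (412.2 − 290) = 290 × 408.2 / 122.2 ≈ 968.93 mm.
Depth of field = Df − Dn = 968.93 − 170.52 ≈ 798.41 mm ≈ 0.798 m.

0.798 m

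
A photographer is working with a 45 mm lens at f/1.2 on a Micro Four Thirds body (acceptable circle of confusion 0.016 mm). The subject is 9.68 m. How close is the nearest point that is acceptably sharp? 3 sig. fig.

Hyperfocal distance H = f²/(N·c) + f = 45²/(1.2 × 0.016) + 45 = 2025/0.0192 + 45 ≈ 105513.8 mm ≈ 105.5 m.
Near limit Dn = s·(H − f)/(H + s − 2f) = 9680 × (105513.8 − 45) / (105513.8 + 9680 − 2 × 45) = 9680 × 105468.8 / 115103.8 ≈ 8869.7 mm ≈ 8.87 m.

8.87 m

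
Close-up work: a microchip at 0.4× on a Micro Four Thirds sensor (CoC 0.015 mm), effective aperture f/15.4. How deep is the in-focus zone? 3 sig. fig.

2.89 mm

At magnification m, DoF ≈ 2·N_eff·c/m² = 2 × 15.4 × 0.015 / 0.4² = 0.462 / 0.16 ≈ 2.89 mm.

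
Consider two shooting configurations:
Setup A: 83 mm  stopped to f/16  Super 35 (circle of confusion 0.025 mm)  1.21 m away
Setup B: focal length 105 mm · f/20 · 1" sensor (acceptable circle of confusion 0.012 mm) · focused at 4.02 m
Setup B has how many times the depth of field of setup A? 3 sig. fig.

Setup A: H = 83²/(16×0.025) + 83 ≈ 17305.5 mm; DoF = Df − Dn = 1294.72 − 1135.68 ≈ 159.04 mm.
Setup B: H = 105²/(20×0.012) + 105 ≈ 46042.5 mm; DoF = Df − Dn = 4394.52 − 3704.30 ≈ 690.22 mm.
Ratio = 690.22 / 159.04 ≈ 4.34.

4.34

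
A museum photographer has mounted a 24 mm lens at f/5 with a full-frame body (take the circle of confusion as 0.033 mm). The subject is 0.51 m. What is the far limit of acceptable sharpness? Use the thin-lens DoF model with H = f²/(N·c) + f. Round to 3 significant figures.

0.592 m

Hyperfocal distance H = f²/(N·c) + f = 24²/(5 × 0.033) + 24 = 576/0.165 + 24 ≈ 3514.9 mm ≈ 3.515 m.
Far limit Df = s·(H − f)/(H − s) = 510 × (3514.9 − 24) / (3514.9 − 510) = 510 × 3490.9 / 3004.9 ≈ 592.49 mm ≈ 0.592 m.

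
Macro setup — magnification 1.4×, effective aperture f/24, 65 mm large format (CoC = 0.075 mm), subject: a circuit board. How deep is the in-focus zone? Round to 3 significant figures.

1.84 mm

At magnification m, DoF ≈ 2·N_eff·c/m² = 2 × 24 × 0.075 / 1.4² = 3.6 / 1.96 ≈ 1.84 mm.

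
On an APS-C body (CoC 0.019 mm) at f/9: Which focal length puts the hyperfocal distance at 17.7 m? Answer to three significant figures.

From H = f²/(N·c) + f, with f ≪ H: f ≈ √(H·N·c) = √(17700 × 9 × 0.019) = √3026.7 ≈ 55.02 mm.
Exact: f² + N·c·f − N·c·H = 0 ⇒ f = (−N·c + √((N·c)² + 4·N·c·H))/2 = (−0.171 + √12107)/2 ≈ 54.930 mm ≈ 54.9 mm.

54.9 mm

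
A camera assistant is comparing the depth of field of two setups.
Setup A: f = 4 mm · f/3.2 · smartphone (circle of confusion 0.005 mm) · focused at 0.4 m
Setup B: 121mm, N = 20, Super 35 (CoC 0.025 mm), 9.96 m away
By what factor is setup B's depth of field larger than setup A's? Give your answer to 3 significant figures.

20.1

Setup A: H = 4²/(3.2×0.005) + 4 ≈ 1004.0 mm; DoF = Df − Dn = 662.25 − 286.53 ≈ 375.72 mm.
Setup B: H = 121²/(20×0.025) + 121 ≈ 29403.0 mm; DoF = Df − Dn = 15000.2 − 7455.0 ≈ 7545.2 mm.
Ratio = 7545.2 / 375.72 ≈ 20.1.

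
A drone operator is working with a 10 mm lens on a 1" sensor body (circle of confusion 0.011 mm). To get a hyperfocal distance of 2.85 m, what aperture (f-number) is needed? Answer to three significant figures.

f/3.20

Rearrange H = f²/(N·c) + f for N: N = f² / ((H − f)·c).
N = 10² / ((2850 − 10) × 0.011) = 100 / 31.24 ≈ 3.20.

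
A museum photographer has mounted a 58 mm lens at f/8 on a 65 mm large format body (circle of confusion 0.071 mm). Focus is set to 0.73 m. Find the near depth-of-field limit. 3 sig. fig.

Hyperfocal distance H = f²/(N·c) + f = 58²/(8 × 0.071) + 58 = 3364/0.568 + 58 ≈ 5980.5 mm ≈ 5.981 m.
Near limit Dn = s·(H − f)/(H + s − 2f) = 730 × (5980.5 − 58) / (5980.5 + 730 − 2 × 58) = 730 × 5922.5 / 6594.5 ≈ 655.61 mm ≈ 0.656 m.

0.656 m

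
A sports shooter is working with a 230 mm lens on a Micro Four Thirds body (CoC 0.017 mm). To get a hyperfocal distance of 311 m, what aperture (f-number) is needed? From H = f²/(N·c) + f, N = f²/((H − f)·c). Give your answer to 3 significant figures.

f/10

Rearrange H = f²/(N·c) + f for N: N = f² / ((H − f)·c).
N = 230² / ((311000 − 230) × 0.017) = 52900 / 5283 ≈ 10.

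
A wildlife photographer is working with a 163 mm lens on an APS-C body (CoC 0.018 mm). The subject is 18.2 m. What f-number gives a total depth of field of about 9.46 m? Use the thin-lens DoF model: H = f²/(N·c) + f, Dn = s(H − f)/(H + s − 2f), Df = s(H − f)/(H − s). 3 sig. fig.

Write h = H − f = f²/(N·c). The thin-lens limits are Dn = s·h/(h + (s−f)) and Df = s·h/(h − (s−f)), so DoF = Df − Dn = 2·s·(s−f)·h / (h² − (s−f)²).
That is a quadratic in h: DoF·h² − 2·s·(s−f)·h − DoF·(s−f)² = 0 ⇒ h = (s−f)·(s + √(s² + DoF²)) / DoF = 18037 × (18200 + √(18200² + 9460²)) / 9460 = 18037 × (18200 + 20511.7) / 9460 ≈ 73810 mm.
Then N = f²/(c·h) = 163² / (0.018 × 73810) = 26569 / 1328.6 ≈ 20.

f/20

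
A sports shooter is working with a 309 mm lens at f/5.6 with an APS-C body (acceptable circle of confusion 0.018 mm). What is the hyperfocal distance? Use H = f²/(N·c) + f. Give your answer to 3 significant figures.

Hyperfocal distance H = f²/(N·c) + f = 309²/(5.6 × 0.018) + 309 = 95481/0.1008 + 309 ≈ 947541.1 mm ≈ 948 m.

948 m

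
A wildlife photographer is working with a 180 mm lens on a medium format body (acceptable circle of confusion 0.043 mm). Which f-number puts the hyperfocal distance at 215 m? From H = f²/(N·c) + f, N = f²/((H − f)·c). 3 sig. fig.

f/3.51

Rearrange H = f²/(N·c) + f for N: N = f² / ((H − f)·c).
N = 180² / ((215000 − 180) × 0.043) = 32400 / 9237 ≈ 3.51.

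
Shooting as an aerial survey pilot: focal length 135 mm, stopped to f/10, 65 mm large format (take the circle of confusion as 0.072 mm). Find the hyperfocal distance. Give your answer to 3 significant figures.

25.4 m

Hyperfocal distance H = f²/(N·c) + f = 135²/(10 × 0.072) + 135 = 18225/0.72 + 135 ≈ 25447.5 mm ≈ 25.4 m.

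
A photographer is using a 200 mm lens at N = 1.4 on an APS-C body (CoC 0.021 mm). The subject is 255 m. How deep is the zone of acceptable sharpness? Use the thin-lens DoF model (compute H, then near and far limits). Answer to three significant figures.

Hyperfocal distance H = f²/(N·c) + f = 200²/(1.4 × 0.021) + 200 = 40000/0.0294 + 200 ≈ 1360744.2 mm ≈ 1361 m.
Near limit Dn = s·(H − f)/(H + s − 2f) = 255000 × (1360744.2 − 200) / (1360744.2 + 255000 − 2 × 200) = 255000 × 1360544.2 / 1615344.2 ≈ 214777 mm.
Far limit Df = s·(H − f)/(H − s) = 255000 × (1360744.2 − 200) / (1360744.2 − 255000) = 255000 × 1360544.2 / 1105744.2 ≈ 313760 mm.
Depth of field = Df − Dn = 313760 − 214777 ≈ 98983 mm ≈ 99.0 m.

99.0 m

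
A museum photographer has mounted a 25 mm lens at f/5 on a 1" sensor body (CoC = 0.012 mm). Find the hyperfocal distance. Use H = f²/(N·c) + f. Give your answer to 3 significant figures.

Hyperfocal distance H = f²/(N·c) + f = 25²/(5 × 0.012) + 25 = 625/0.06 + 25 ≈ 10441.7 mm ≈ 10.4 m.

10.4 m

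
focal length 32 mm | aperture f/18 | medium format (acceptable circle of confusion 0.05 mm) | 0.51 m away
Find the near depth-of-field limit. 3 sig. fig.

Hyperfocal distance H = f²/(N·c) + f = 32²/(18 × 0.05) + 32 = 1024/0.9 + 32 ≈ 1169.8 mm ≈ 1.170 m.
Near limit Dn = s·(H − f)/(H + s − 2f) = 510 × (1169.8 − 32) / (1169.8 + 510 − 2 × 32) = 510 × 1137.8 / 1615.8 ≈ 359.13 mm.

359 mm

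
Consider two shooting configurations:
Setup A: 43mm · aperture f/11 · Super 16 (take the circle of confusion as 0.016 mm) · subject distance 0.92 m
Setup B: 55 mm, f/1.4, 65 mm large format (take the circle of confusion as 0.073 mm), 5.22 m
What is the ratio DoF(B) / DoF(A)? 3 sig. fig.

12.1

Setup A: H = 43²/(11×0.016) + 43 ≈ 10548.7 mm; DoF = Df − Dn = 1003.80 − 849.12 ≈ 154.68 mm.
Setup B: H = 55²/(1.4×0.073) + 55 ≈ 29653.8 mm; DoF = Df − Dn = 6323.4 − 4444.4 ≈ 1879.0 mm.
Ratio = 1879.0 / 154.68 ≈ 12.1.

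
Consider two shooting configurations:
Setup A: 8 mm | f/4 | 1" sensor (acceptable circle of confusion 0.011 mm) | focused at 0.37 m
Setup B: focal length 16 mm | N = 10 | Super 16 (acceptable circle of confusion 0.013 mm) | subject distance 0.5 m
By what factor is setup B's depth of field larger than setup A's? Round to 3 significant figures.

Setup A: H = 8²/(4×0.011) + 8 ≈ 1462.5 mm; DoF = Df − Dn = 492.59 − 296.27 ≈ 196.32 mm.
Setup B: H = 16²/(10×0.013) + 16 ≈ 1985.2 mm; DoF = Df − Dn = 662.94 − 401.35 ≈ 261.59 mm.
Ratio = 261.59 / 196.32 ≈ 1.33.

1.33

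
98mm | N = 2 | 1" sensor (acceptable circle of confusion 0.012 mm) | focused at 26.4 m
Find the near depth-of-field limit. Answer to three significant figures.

24.8 m

Hyperfocal distance H = f²/(N·c) + f = 98²/(2 × 0.012) + 98 = 9604/0.024 + 98 ≈ 400264.7 mm ≈ 400.3 m.
Near limit Dn = s·(H − f)/(H + s − 2f) = 26400 × (400264.7 − 98) / (400264.7 + 26400 − 2 × 98) = 26400 × 400166.7 / 426468.7 ≈ 24772 mm ≈ 24.8 m.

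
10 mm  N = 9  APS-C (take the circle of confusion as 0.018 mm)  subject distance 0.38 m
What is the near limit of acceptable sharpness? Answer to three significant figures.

Hyperfocal distance H = f²/(N·c) + f = 10²/(9 × 0.018) + 10 = 100/0.162 + 10 ≈ 627.3 mm ≈ 0.627 m.
Near limit Dn = s·(H − f)/(H + s − 2f) = 380 × (627.3 − 10) / (627.3 + 380 − 2 × 10) = 380 × 617.3 / 987.3 ≈ 237.59 mm.

238 mm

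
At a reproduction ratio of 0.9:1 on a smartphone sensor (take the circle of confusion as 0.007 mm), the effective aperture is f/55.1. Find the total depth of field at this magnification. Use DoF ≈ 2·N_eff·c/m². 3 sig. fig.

0.952 mm

At magnification m, DoF ≈ 2·N_eff·c/m² = 2 × 55.1 × 0.007 / 0.9² = 0.7714 / 0.81 ≈ 0.952 mm.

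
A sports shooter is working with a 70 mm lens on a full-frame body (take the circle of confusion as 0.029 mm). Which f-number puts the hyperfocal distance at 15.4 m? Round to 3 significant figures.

Rearrange H = f²/(N·c) + f for N: N = f² / ((H − f)·c).
N = 70² / ((15400 − 70) × 0.029) = 4900 / 444.6 ≈ 11.

f/11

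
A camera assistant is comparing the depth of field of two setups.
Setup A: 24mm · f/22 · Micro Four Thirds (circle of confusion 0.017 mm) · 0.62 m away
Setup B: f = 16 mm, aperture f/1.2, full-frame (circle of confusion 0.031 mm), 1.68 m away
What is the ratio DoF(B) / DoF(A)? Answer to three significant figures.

Setup A: H = 24²/(22×0.017) + 24 ≈ 1564.1 mm; DoF = Df − Dn = 1011.40 − 447.01 ≈ 564.39 mm.
Setup B: H = 16²/(1.2×0.031) + 16 ≈ 6897.7 mm; DoF = Df − Dn = 2215.77 − 1352.87 ≈ 862.90 mm.
Ratio = 862.90 / 564.39 ≈ 1.53.

1.53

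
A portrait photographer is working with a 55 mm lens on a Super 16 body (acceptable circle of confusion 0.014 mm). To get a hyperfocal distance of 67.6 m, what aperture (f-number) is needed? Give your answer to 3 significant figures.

f/3.20

Rearrange H = f²/(N·c) + f for N: N = f² / ((H − f)·c).
N = 55² / ((67600 − 55) × 0.014) = 3025 / 945.6 ≈ 3.20.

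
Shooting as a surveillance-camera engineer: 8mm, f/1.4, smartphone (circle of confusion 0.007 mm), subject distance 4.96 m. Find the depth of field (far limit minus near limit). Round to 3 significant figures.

Hyperfocal distance H = f²/(N·c) + f = 8²/(1.4 × 0.007) + 8 = 64/0.0098 + 8 ≈ 6538.6 mm ≈ 6.539 m.
Near limit Dn = s·(H − f)/(H + s − 2f) = 4960 × (6538.6 − 8) / (6538.6 + 4960 − 2 × 8) = 4960 × 6530.6 / 11482.6 ≈ 2821 mm.
Far limit Df = s·(H − f)/(H − s) = 4960 × (6538.6 − 8) / (6538.6 − 4960) = 4960 × 6530.6 / 1578.6 ≈ 20519 mm.
Depth of field = Df − Dn = 20519 − 2821 ≈ 17698 mm ≈ 17.7 m.

17.7 m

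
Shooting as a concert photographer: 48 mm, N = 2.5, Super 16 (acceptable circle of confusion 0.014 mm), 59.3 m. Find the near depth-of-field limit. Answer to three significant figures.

31.2 m

Hyperfocal distance H = f²/(N·c) + f = 48²/(2.5 × 0.014) + 48 = 2304/0.035 + 48 ≈ 65876.6 mm ≈ 65.88 m.
Near limit Dn = s·(H − f)/(H + s − 2f) = 59300 × (65876.6 − 48) / (65876.6 + 59300 − 2 × 48) = 59300 × 65828.6 / 125080.6 ≈ 31209 mm ≈ 31.2 m.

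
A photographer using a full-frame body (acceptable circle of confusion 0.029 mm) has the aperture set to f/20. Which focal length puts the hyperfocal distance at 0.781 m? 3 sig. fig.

From H = f²/(N·c) + f, with f ≪ H: f ≈ √(H·N·c) = √(781 × 20 × 0.029) = √452.98 ≈ 21.28 mm.
Exact: f² + N·c·f − N·c·H = 0 ⇒ f = (−N·c + √((N·c)² + 4·N·c·H))/2 = (−0.58 + √1812.3)/2 ≈ 20.995 mm ≈ 21.0 mm.

21.0 mm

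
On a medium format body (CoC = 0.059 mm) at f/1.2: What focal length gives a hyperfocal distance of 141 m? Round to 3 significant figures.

From H = f²/(N·c) + f, with f ≪ H: f ≈ √(H·N·c) = √(141000 × 1.2 × 0.059) = √9982.8 ≈ 99.91 mm.
The +f correction barely moves this — solving exactly, f² + N·c·f − N·c·H = 0 ⇒ f = (−N·c + √((N·c)² + 4·N·c·H))/2 = (−0.0708 + √39931)/2 ≈ 99.879 mm, so f ≈ 99.9 mm.

99.9 mm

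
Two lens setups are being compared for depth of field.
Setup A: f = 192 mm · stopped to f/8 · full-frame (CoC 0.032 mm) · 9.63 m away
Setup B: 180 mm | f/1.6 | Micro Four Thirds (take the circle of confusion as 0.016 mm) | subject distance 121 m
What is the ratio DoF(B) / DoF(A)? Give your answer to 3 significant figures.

18.4

Setup A: H = 192²/(8×0.032) + 192 ≈ 144192.0 mm; DoF = Df − Dn = 10305.4 − 9037.7 ≈ 1267.7 mm.
Setup B: H = 180²/(1.6×0.016) + 180 ≈ 1265805.0 mm; DoF = Df − Dn = 133770 − 110456 ≈ 23314 mm.
Ratio = 23314 / 1267.7 ≈ 18.4.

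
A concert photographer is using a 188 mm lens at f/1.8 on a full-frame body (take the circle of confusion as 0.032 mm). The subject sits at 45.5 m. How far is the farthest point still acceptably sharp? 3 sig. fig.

Hyperfocal distance H = f²/(N·c) + f = 188²/(1.8 × 0.032) + 188 = 35344/0.0576 + 188 ≈ 613799.1 mm ≈ 613.8 m.
Far limit Df = s·(H − f)/(H − s) = 45500 × (613799.1 − 188) / (613799.1 − 45500) = 45500 × 613611.1 / 568299.1 ≈ 49128 mm ≈ 49.1 m.

49.1 m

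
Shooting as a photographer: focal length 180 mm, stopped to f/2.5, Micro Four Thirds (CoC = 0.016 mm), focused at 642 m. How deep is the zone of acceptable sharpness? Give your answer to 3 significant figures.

2730 m

Hyperfocal distance H = f²/(N·c) + f = 180²/(2.5 × 0.016) + 180 = 32400/0.04 + 180 ≈ 810180.0 mm ≈ 810.2 m.
Near limit Dn = s·(H − f)/(H + s − 2f) = 642000 × (810180.0 − 180) / (810180.0 + 642000 − 2 × 180) = 642000 × 810000.0 / 1451820.0 ≈ 358185 mm.
Far limit Df = s·(H − f)/(H − s) = 642000 × (810180.0 − 180) / (810180.0 − 642000) = 642000 × 810000.0 / 168180.0 ≈ 3092044 mm.
Depth of field = Df − Dn = 3092044 − 358185 ≈ 2733859 mm ≈ 2730 m.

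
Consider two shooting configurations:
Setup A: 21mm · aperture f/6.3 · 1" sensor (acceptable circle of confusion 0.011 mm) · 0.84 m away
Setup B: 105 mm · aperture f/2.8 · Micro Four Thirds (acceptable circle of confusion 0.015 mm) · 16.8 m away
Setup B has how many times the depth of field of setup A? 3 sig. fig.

Setup A: H = 21²/(6.3×0.011) + 21 ≈ 6384.6 mm; DoF = Df − Dn = 964.08 − 744.22 ≈ 219.86 mm.
Setup B: H = 105²/(2.8×0.015) + 105 ≈ 262605.0 mm; DoF = Df − Dn = 17941.1 − 15795.4 ≈ 2145.7 mm.
Ratio = 2145.7 / 219.86 ≈ 9.76.

9.76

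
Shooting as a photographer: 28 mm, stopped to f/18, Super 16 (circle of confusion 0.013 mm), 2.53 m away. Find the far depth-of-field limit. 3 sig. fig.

Hyperfocal distance H = f²/(N·c) + f = 28²/(18 × 0.013) + 28 = 784/0.234 + 28 ≈ 3378.4 mm ≈ 3.378 m.
Far limit Df = s·(H − f)/(H − s) = 2530 × (3378.4 − 28) / (3378.4 − 2530) = 2530 × 3350.4 / 848.4 ≈ 9990.9 mm ≈ 9.99 m.

9.99 m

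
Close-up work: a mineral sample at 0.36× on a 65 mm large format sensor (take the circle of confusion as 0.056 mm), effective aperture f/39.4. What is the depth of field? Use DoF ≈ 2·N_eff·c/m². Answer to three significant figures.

At magnification m, DoF ≈ 2·N_eff·c/m² = 2 × 39.4 × 0.056 / 0.36² = 4.413 / 0.1296 ≈ 34 mm.

34.0 mm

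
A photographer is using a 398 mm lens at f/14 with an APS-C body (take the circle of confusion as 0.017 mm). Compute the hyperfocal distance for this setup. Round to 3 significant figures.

Hyperfocal distance H = f²/(N·c) + f = 398²/(14 × 0.017) + 398 = 158404/0.238 + 398 ≈ 665961.0 mm ≈ 666 m.

666 m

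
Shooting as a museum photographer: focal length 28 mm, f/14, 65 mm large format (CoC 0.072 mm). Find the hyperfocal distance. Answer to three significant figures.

0.806 m

Hyperfocal distance H = f²/(N·c) + f = 28²/(14 × 0.072) + 28 = 784/1.008 + 28 ≈ 805.8 mm ≈ 0.806 m.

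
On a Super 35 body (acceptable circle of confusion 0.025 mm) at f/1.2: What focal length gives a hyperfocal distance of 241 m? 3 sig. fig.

From H = f²/(N·c) + f, with f ≪ H: f ≈ √(H·N·c) = √(241000 × 1.2 × 0.025) = √7230.0 ≈ 85.03 mm.
The +f correction barely moves this — solving exactly, f² + N·c·f − N·c·H = 0 ⇒ f = (−N·c + √((N·c)² + 4·N·c·H))/2 = (−0.03 + √28920)/2 ≈ 85.014 mm, so f ≈ 85.0 mm.

85.0 mm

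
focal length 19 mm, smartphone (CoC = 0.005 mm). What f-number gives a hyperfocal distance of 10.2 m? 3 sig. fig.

Rearrange H = f²/(N·c) + f for N: N = f² / ((H − f)·c).
N = 19² / ((10200 − 19) × 0.005) = 361 / 50.91 ≈ 7.09.

f/7.09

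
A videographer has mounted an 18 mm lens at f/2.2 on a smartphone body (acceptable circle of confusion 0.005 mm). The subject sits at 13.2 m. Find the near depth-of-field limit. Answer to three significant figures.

Hyperfocal distance H = f²/(N·c) + f = 18²/(2.2 × 0.005) + 18 = 324/0.011 + 18 ≈ 29472.5 mm ≈ 29.47 m.
Near limit Dn = s·(H − f)/(H + s − 2f) = 13200 × (29472.5 − 18) / (29472.5 + 13200 − 2 × 18) = 13200 × 29454.5 / 42636.5 ≈ 9118.9 mm ≈ 9.12 m.

9.12 m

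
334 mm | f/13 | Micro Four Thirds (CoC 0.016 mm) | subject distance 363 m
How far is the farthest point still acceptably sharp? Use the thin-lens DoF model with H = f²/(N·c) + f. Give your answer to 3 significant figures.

1120 m

Hyperfocal distance H = f²/(N·c) + f = 334²/(13 × 0.016) + 334 = 111556/0.208 + 334 ≈ 536660.9 mm ≈ 536.7 m.
Far limit Df = s·(H − f)/(H − s) = 363000 × (536660.9 − 334) / (536660.9 − 363000) = 363000 × 536326.9 / 173660.9 ≈ 1121074 mm ≈ 1120 m.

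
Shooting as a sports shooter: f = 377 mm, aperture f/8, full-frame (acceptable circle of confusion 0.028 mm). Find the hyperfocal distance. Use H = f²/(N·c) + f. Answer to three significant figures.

635 m

Hyperfocal distance H = f²/(N·c) + f = 377²/(8 × 0.028) + 377 = 142129/0.224 + 377 ≈ 634881.5 mm ≈ 635 m.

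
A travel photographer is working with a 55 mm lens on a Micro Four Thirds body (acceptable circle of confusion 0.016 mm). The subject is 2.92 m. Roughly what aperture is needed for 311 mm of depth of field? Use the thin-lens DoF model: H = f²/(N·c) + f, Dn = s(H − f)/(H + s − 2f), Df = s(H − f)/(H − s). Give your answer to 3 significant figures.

f/3.50

Write h = H − f = f²/(N·c). The thin-lens limits are Dn = s·h/(h + (s−f)) and Df = s·h/(h − (s−f)), so DoF = Df − Dn = 2·s·(s−f)·h / (h² − (s−f)²).
That is a quadratic in h: DoF·h² − 2·s·(s−f)·h − DoF·(s−f)² = 0 ⇒ h = (s−f)·(s + √(s² + DoF²)) / DoF = 2865 × (2920 + √(2920² + 311²)) / 311 = 2865 × (2920 + 2936.52) / 311 ≈ 53951 mm.
Then N = f²/(c·h) = 55² / (0.016 × 53951) = 3025 / 863.22 ≈ 3.50.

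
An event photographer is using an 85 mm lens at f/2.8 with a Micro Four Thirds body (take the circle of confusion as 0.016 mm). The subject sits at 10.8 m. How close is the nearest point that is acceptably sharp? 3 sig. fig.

10.1 m

Hyperfocal distance H = f²/(N·c) + f = 85²/(2.8 × 0.016) + 85 = 7225/0.0448 + 85 ≈ 161357.3 mm ≈ 161.4 m.
Near limit Dn = s·(H − f)/(H + s − 2f) = 10800 × (161357.3 − 85) / (161357.3 + 10800 − 2 × 85) = 10800 × 161272.3 / 171987.3 ≈ 10127 mm ≈ 10.1 m.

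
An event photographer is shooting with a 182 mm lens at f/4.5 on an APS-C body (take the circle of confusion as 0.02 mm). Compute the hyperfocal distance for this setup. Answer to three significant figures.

368 m

Hyperfocal distance H = f²/(N·c) + f = 182²/(4.5 × 0.02) + 182 = 33124/0.09 + 182 ≈ 368226.4 mm ≈ 368 m.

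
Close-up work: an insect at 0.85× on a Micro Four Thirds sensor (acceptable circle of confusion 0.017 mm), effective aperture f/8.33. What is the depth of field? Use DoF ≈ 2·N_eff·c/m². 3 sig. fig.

At magnification m, DoF ≈ 2·N_eff·c/m² = 2 × 8.33 × 0.017 / 0.85² = 0.2832 / 0.7225 ≈ 0.392 mm.

0.392 mm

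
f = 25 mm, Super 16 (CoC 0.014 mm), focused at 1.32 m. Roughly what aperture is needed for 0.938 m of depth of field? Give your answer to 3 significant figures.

f/11

Write h = H − f = f²/(N·c). The thin-lens limits are Dn = s·h/(h + (s−f)) and Df = s·h/(h − (s−f)), so DoF = Df − Dn = 2·s·(s−f)·h / (h² − (s−f)²).
That is a quadratic in h: DoF·h² − 2·s·(s−f)·h − DoF·(s−f)² = 0 ⇒ h = (s−f)·(s + √(s² + DoF²)) / DoF = 1295 × (1320 + √(1320² + 938²)) / 938 = 1295 × (1320 + 1619.33) / 938 ≈ 4058.0 mm.
Then N = f²/(c·h) = 25² / (0.014 × 4058.0) = 625 / 56.813 ≈ 11.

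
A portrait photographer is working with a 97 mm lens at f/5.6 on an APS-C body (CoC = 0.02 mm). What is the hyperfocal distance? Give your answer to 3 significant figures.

Hyperfocal distance H = f²/(N·c) + f = 97²/(5.6 × 0.02) + 97 = 9409/0.112 + 97 ≈ 84105.9 mm ≈ 84.1 m.

84.1 m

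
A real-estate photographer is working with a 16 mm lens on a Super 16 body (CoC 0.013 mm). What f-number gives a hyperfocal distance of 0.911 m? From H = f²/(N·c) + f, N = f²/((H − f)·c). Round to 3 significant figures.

f/22

Rearrange H = f²/(N·c) + f for N: N = f² / ((H − f)·c).
N = 16² / ((911 − 16) × 0.013) = 256 / 11.63 ≈ 22.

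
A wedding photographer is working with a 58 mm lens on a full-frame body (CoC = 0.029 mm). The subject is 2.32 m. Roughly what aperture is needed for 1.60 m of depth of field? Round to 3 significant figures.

Write h = H − f = f²/(N·c). The thin-lens limits are Dn = s·h/(h + (s−f)) and Df = s·h/(h − (s−f)), so DoF = Df − Dn = 2·s·(s−f)·h / (h² − (s−f)²).
That is a quadratic in h: DoF·h² − 2·s·(s−f)·h − DoF·(s−f)² = 0 ⇒ h = (s−f)·(s + √(s² + DoF²)) / DoF = 2262 × (2320 + √(2320² + 1600²)) / 1600 = 2262 × (2320 + 2818.23) / 1600 ≈ 7264.2 mm.
Then N = f²/(c·h) = 58² / (0.029 × 7264.2) = 3364 / 210.66 ≈ 16.

f/16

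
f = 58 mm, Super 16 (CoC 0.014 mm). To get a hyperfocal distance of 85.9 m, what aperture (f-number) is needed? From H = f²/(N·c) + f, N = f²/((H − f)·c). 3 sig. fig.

f/2.80

Rearrange H = f²/(N·c) + f for N: N = f² / ((H − f)·c).
N = 58² / ((85900 − 58) × 0.014) = 3364 / 1202 ≈ 2.80.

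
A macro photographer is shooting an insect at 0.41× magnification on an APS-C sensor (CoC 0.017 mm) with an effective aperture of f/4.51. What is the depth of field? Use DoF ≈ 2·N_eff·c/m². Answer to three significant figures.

0.912 mm

At magnification m, DoF ≈ 2·N_eff·c/m² = 2 × 4.51 × 0.017 / 0.41² = 0.1533 / 0.1681 ≈ 0.912 mm.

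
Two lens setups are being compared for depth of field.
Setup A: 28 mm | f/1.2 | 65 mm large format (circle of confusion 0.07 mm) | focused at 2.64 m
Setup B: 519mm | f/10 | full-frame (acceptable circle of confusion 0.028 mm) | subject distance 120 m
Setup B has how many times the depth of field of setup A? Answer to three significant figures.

18.9

Setup A: H = 28²/(1.2×0.07) + 28 ≈ 9361.3 mm; DoF = Df − Dn = 3665.9 − 2062.7 ≈ 1603.2 mm.
Setup B: H = 519²/(10×0.028) + 519 ≈ 962522.6 mm; DoF = Df − Dn = 137018 − 106743 ≈ 30275 mm.
Ratio = 30275 / 1603.2 ≈ 18.9.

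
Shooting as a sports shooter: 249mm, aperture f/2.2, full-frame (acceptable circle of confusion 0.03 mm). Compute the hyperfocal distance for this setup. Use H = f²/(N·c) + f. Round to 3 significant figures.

Hyperfocal distance H = f²/(N·c) + f = 249²/(2.2 × 0.03) + 249 = 62001/0.066 + 249 ≈ 939658.1 mm ≈ 940 m.

940 m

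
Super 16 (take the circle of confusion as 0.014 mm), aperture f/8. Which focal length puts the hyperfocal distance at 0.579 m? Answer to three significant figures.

8.00 mm

From H = f²/(N·c) + f, with f ≪ H: f ≈ √(H·N·c) = √(579 × 8 × 0.014) = √64.848 ≈ 8.053 mm.
Exact: f² + N·c·f − N·c·H = 0 ⇒ f = (−N·c + √((N·c)² + 4·N·c·H))/2 = (−0.112 + √259.40)/2 ≈ 7.9970 mm ≈ 8.00 mm.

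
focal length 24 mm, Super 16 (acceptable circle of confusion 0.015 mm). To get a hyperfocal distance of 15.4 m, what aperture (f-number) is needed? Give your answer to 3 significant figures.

Rearrange H = f²/(N·c) + f for N: N = f² / ((H − f)·c).
N = 24² / ((15400 − 24) × 0.015) = 576 / 230.6 ≈ 2.50.

f/2.50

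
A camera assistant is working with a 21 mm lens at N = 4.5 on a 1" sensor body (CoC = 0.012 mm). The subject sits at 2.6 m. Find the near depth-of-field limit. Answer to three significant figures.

1.98 m

Hyperfocal distance H = f²/(N·c) + f = 21²/(4.5 × 0.012) + 21 = 441/0.054 + 21 ≈ 8187.7 mm ≈ 8.188 m.
Near limit Dn = s·(H − f)/(H + s − 2f) = 2600 × (8187.7 − 21) / (8187.7 + 2600 − 2 × 21) = 2600 × 8166.7 / 10745.7 ≈ 1976.0 mm ≈ 1.98 m.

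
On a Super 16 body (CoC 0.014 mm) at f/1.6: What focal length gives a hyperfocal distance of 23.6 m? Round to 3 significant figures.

23.0 mm

From H = f²/(N·c) + f, with f ≪ H: f ≈ √(H·N·c) = √(23600 × 1.6 × 0.014) = √528.64 ≈ 22.99 mm.
The +f correction barely moves this — solving exactly, f² + N·c·f − N·c·H = 0 ⇒ f = (−N·c + √((N·c)² + 4·N·c·H))/2 = (−0.0224 + √2114.6)/2 ≈ 22.981 mm, so f ≈ 23.0 mm.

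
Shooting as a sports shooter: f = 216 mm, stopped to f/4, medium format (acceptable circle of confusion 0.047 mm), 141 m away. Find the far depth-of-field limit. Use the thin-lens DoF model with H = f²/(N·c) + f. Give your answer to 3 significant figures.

326 m

Hyperfocal distance H = f²/(N·c) + f = 216²/(4 × 0.047) + 216 = 46656/0.188 + 216 ≈ 248386.2 mm ≈ 248.4 m.
Far limit Df = s·(H − f)/(H − s) = 141000 × (248386.2 − 216) / (248386.2 − 141000) = 141000 × 248170.2 / 107386.2 ≈ 325852 mm ≈ 326 m.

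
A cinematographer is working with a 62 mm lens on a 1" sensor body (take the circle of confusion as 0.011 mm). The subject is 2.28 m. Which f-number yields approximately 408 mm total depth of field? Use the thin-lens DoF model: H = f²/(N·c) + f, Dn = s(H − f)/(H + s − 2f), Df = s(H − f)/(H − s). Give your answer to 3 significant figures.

Write h = H − f = f²/(N·c). The thin-lens limits are Dn = s·h/(h + (s−f)) and Df = s·h/(h − (s−f)), so DoF = Df − Dn = 2·s·(s−f)·h / (h² − (s−f)²).
That is a quadratic in h: DoF·h² − 2·s·(s−f)·h − DoF·(s−f)² = 0 ⇒ h = (s−f)·(s + √(s² + DoF²)) / DoF = 2218 × (2280 + √(2280² + 408²)) / 408 = 2218 × (2280 + 2316.22) / 408 ≈ 24986 mm.
Then N = f²/(c·h) = 62² / (0.011 × 24986) = 3844 / 274.85 ≈ 14.

f/14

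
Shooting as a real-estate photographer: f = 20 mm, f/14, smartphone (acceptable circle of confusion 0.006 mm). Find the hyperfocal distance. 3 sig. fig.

4.78 m

Hyperfocal distance H = f²/(N·c) + f = 20²/(14 × 0.006) + 20 = 400/0.084 + 20 ≈ 4781.9 mm ≈ 4.78 m.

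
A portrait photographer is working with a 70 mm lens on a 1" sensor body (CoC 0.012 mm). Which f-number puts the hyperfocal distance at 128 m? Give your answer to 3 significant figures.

f/3.19

Rearrange H = f²/(N·c) + f for N: N = f² / ((H − f)·c).
N = 70² / ((128000 − 70) × 0.012) = 4900 / 1535 ≈ 3.19.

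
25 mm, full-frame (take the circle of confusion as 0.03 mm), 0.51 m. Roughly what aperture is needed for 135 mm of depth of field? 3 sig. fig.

Write h = H − f = f²/(N·c). The thin-lens limits are Dn = s·h/(h + (s−f)) and Df = s·h/(h − (s−f)), so DoF = Df − Dn = 2·s·(s−f)·h / (h² − (s−f)²).
That is a quadratic in h: DoF·h² − 2·s·(s−f)·h − DoF·(s−f)² = 0 ⇒ h = (s−f)·(s + √(s² + DoF²)) / DoF = 485 × (510 + √(510² + 135²)) / 135 = 485 × (510 + 527.565) / 135 ≈ 3727.5 mm.
Then N = f²/(c·h) = 25² / (0.03 × 3727.5) = 625 / 111.83 ≈ 5.59.

f/5.59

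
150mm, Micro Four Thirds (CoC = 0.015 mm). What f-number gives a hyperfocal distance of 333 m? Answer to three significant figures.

Rearrange H = f²/(N·c) + f for N: N = f² / ((H − f)·c).
N = 150² / ((333000 − 150) × 0.015) = 22500 / 4993 ≈ 4.51.

f/4.51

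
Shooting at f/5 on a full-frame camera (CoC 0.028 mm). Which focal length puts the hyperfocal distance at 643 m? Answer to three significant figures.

From H = f²/(N·c) + f, with f ≪ H: f ≈ √(H·N·c) = √(643000 × 5 × 0.028) = √90020 ≈ 300.0 mm.
The +f correction barely moves this — solving exactly, f² + N·c·f − N·c·H = 0 ⇒ f = (−N·c + √((N·c)² + 4·N·c·H))/2 = (−0.14 + √360080)/2 ≈ 299.96 mm, so f ≈ 300 mm.

300 mm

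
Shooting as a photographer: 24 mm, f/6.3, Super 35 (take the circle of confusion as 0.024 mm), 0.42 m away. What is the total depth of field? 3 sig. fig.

88.3 mm

Hyperfocal distance H = f²/(N·c) + f = 24²/(6.3 × 0.024) + 24 = 576/0.1512 + 24 ≈ 3833.5 mm ≈ 3.834 m.
Near limit Dn = s·(H − f)/(H + s − 2f) = 420 × (3833.5 − 24) / (3833.5 + 420 − 2 × 24) = 420 × 3809.5 / 4205.5 ≈ 380.452 mm.
Far limit Df = s·(H − f)/(H − s) = 420 × (3833.5 − 24) / (3833.5 − 420) = 420 × 3809.5 / 3413.5 ≈ 468.724 mm.
Depth of field = Df − Dn = 468.724 − 380.452 ≈ 88.272 mm.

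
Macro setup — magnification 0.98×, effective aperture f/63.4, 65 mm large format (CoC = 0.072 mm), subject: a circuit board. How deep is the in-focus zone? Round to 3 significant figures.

At magnification m, DoF ≈ 2·N_eff·c/m² = 2 × 63.4 × 0.072 / 0.98² = 9.13 / 0.9604 ≈ 9.51 mm.

9.51 mm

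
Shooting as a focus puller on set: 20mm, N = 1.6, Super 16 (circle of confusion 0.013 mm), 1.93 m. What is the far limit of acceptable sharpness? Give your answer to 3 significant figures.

Hyperfocal distance H = f²/(N·c) + f = 20²/(1.6 × 0.013) + 20 = 400/0.0208 + 20 ≈ 19250.8 mm ≈ 19.25 m.
Far limit Df = s·(H − f)/(H − s) = 1930 × (19250.8 − 20) / (19250.8 − 1930) = 1930 × 19230.8 / 17320.8 ≈ 2142.8 mm ≈ 2.14 m.

2.14 m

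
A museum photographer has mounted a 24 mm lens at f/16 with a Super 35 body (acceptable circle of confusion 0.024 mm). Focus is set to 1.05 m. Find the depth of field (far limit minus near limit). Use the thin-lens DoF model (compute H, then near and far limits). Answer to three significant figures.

2.70 m

Hyperfocal distance H = f²/(N·c) + f = 24²/(16 × 0.024) + 24 = 576/0.384 + 24 ≈ 1524.0 mm ≈ 1.524 m.
Near limit Dn = s·(H − f)/(H + s − 2f) = 1050 × (1524.0 − 24) / (1524.0 + 1050 − 2 × 24) = 1050 × 1500.0 / 2526.0 ≈ 623.5 mm.
Far limit Df = s·(H − f)/(H − s) = 1050 × (1524.0 − 24) / (1524.0 − 1050) = 1050 × 1500.0 / 474.0 ≈ 3322.8 mm.
Depth of field = Df − Dn = 3322.8 − 623.5 ≈ 2699.3 mm ≈ 2.70 m.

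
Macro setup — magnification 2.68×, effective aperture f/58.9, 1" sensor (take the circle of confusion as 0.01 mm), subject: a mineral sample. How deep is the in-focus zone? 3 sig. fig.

At magnification m, DoF ≈ 2·N_eff·c/m² = 2 × 58.9 × 0.01 / 2.68² = 1.178 / 7.182 ≈ 0.164 mm.

0.164 mm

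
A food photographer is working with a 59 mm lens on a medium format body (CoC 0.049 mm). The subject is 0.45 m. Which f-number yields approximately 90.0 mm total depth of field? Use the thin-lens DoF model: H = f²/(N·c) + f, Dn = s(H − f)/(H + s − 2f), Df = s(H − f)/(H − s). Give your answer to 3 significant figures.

Write h = H − f = f²/(N·c). The thin-lens limits are Dn = s·h/(h + (s−f)) and Df = s·h/(h − (s−f)), so DoF = Df − Dn = 2·s·(s−f)·h / (h² − (s−f)²).
That is a quadratic in h: DoF·h² − 2·s·(s−f)·h − DoF·(s−f)² = 0 ⇒ h = (s−f)·(s + √(s² + DoF²)) / DoF = 391 × (450 + √(450² + 90²)) / 90 = 391 × (450 + 458.912) / 90 ≈ 3948.7 mm.
Then N = f²/(c·h) = 59² / (0.049 × 3948.7) = 3481 / 193.49 ≈ 18.

f/18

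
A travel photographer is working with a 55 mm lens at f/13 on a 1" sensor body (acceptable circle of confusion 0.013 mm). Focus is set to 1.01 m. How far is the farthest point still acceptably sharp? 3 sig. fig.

Hyperfocal distance H = f²/(N·c) + f = 55²/(13 × 0.013) + 55 = 3025/0.169 + 55 ≈ 17954.4 mm ≈ 17.95 m.
Far limit Df = s·(H − f)/(H − s) = 1010 × (17954.4 − 55) / (17954.4 − 1010) = 1010 × 17899.4 / 16944.4 ≈ 1066.9 mm ≈ 1.07 m.

1.07 m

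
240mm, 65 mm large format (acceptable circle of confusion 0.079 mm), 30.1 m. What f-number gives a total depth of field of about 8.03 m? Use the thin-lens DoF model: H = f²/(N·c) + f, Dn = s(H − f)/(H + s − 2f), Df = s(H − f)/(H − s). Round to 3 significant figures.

Write h = H − f = f²/(N·c). The thin-lens limits are Dn = s·h/(h + (s−f)) and Df = s·h/(h − (s−f)), so DoF = Df − Dn = 2·s·(s−f)·h / (h² − (s−f)²).
That is a quadratic in h: DoF·h² − 2·s·(s−f)·h − DoF·(s−f)² = 0 ⇒ h = (s−f)·(s + √(s² + DoF²)) / DoF = 29860 × (30100 + √(30100² + 8030²)) / 8030 = 29860 × (30100 + 31152.7) / 8030 ≈ 227772 mm.
Then N = f²/(c·h) = 240² / (0.079 × 227772) = 57600 / 17994 ≈ 3.20.

f/3.20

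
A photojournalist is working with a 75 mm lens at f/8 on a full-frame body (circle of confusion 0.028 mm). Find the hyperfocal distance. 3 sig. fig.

25.2 m

Hyperfocal distance H = f²/(N·c) + f = 75²/(8 × 0.028) + 75 = 5625/0.224 + 75 ≈ 25186.6 mm ≈ 25.2 m.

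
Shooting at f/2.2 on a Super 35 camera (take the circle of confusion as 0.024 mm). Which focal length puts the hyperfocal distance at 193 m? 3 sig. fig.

101 mm

From H = f²/(N·c) + f, with f ≪ H: f ≈ √(H·N·c) = √(193000 × 2.2 × 0.024) = √10190 ≈ 100.9 mm.
The +f correction barely moves this — solving exactly, f² + N·c·f − N·c·H = 0 ⇒ f = (−N·c + √((N·c)² + 4·N·c·H))/2 = (−0.0528 + √40762)/2 ≈ 100.92 mm, so f ≈ 101 mm.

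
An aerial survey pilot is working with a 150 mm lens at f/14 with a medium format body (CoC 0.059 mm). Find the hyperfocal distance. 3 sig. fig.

27.4 m

Hyperfocal distance H = f²/(N·c) + f = 150²/(14 × 0.059) + 150 = 22500/0.826 + 150 ≈ 27389.7 mm ≈ 27.4 m.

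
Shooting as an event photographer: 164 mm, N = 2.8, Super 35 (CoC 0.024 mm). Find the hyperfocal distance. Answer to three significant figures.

Hyperfocal distance H = f²/(N·c) + f = 164²/(2.8 × 0.024) + 164 = 26896/0.0672 + 164 ≈ 400402.1 mm ≈ 400 m.

400 m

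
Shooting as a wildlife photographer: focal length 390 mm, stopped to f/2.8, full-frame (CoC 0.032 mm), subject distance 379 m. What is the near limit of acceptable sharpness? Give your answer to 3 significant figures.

Hyperfocal distance H = f²/(N·c) + f = 390²/(2.8 × 0.032) + 390 = 152100/0.0896 + 390 ≈ 1697934.6 mm ≈ 1698 m.
Near limit Dn = s·(H − f)/(H + s − 2f) = 379000 × (1697934.6 − 390) / (1697934.6 + 379000 − 2 × 390) = 379000 × 1697544.6 / 2076154.6 ≈ 309885 mm ≈ 310 m.

310 m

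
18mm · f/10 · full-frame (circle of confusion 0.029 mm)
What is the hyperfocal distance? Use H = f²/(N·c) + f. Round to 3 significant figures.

1.14 m

Hyperfocal distance H = f²/(N·c) + f = 18²/(10 × 0.029) + 18 = 324/0.29 + 18 ≈ 1135.2 mm ≈ 1.14 m.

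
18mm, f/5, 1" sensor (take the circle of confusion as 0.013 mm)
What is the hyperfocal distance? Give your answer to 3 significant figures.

5.00 m

Hyperfocal distance H = f²/(N·c) + f = 18²/(5 × 0.013) + 18 = 324/0.065 + 18 ≈ 5002.6 mm ≈ 5.00 m.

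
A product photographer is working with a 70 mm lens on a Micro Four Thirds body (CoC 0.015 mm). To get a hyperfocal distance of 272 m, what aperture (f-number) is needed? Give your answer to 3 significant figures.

f/1.20

Rearrange H = f²/(N·c) + f for N: N = f² / ((H − f)·c).
N = 70² / ((272000 − 70) × 0.015) = 4900 / 4079 ≈ 1.20.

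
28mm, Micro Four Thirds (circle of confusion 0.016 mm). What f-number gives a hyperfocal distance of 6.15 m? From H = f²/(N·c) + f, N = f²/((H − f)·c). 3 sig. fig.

f/8

Rearrange H = f²/(N·c) + f for N: N = f² / ((H − f)·c).
N = 28² / ((6150 − 28) × 0.016) = 784 / 97.95 ≈ 8.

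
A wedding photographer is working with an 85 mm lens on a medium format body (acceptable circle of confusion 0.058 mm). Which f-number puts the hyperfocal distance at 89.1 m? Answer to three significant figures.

f/1.40

Rearrange H = f²/(N·c) + f for N: N = f² / ((H − f)·c).
N = 85² / ((89100 − 85) × 0.058) = 7225 / 5163 ≈ 1.40.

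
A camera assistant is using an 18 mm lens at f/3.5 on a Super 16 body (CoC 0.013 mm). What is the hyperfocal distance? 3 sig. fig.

Hyperfocal distance H = f²/(N·c) + f = 18²/(3.5 × 0.013) + 18 = 324/0.0455 + 18 ≈ 7138.9 mm ≈ 7.14 m.

7.14 m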